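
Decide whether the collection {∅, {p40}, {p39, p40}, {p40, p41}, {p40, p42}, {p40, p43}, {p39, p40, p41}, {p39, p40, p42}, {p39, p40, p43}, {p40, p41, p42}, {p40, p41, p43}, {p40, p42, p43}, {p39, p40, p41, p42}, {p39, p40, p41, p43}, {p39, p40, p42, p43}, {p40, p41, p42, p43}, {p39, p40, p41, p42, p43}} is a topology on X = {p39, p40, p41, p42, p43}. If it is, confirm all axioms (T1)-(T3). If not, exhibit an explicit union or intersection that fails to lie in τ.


τ IS a topology on X.

Axiom (T1): ∅ ∈ τ? Yes; X ∈ τ? Yes.
Axiom (T2/T3): check pairwise unions and intersections of members of τ.
All pairwise intersections and unions checked — each lies in τ. Therefore τ satisfies (T1), (T2), (T3): it IS a topology on X.


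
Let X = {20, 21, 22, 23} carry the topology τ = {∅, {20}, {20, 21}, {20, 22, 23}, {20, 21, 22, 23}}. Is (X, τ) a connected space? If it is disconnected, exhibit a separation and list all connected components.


(X, τ) is connected.

Find clopen sets (U ∈ τ with X ∖ U ∈ τ):
  U = ∅, X ∖ U = {20, 21, 22, 23} — both open, so U is clopen.
  U = {20, 21, 22, 23}, X ∖ U = ∅ — both open, so U is clopen.
Only trivial clopens (∅ and X) exist, so (X, τ) is connected.
Compute connected components by grouping points that agree on all clopens:
  component: {20, 21, 22, 23}


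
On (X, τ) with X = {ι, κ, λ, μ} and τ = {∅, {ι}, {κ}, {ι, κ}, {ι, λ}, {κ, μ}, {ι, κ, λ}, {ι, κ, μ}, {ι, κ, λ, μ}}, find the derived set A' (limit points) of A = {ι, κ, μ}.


A' = {λ, μ}

For each x ∈ X, list the open sets U ∈ τ with x ∈ U, then check whether U ∩ (A ∖ {x}) ≠ ∅ for every such U.
  x = ι: open {ι} ∋ x has {ι} ∩ (A ∖ {ι}) = ∅, so x is NOT a limit point.
  x = κ: open {κ} ∋ x has {κ} ∩ (A ∖ {κ}) = ∅, so x is NOT a limit point.
  x = λ: opens ∋ x are {ι, λ}, {ι, κ, λ}, {ι, κ, λ, μ}; each meets A ∖ {λ}, so x IS a limit point.
  x = μ: opens ∋ x are {κ, μ}, {ι, κ, μ}, {ι, κ, λ, μ}; each meets A ∖ {μ}, so x IS a limit point.
Collecting: A' = {λ, μ}.


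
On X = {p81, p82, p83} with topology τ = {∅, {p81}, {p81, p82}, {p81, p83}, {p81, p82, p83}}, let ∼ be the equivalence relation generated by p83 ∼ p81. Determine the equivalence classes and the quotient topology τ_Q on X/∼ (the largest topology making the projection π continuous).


X/∼ = {[p81=p83], [p82]}; |τ_Q| = 3.

Equivalence classes: [p81=p83], [p82].
Quotient map π: X → X/∼ sends p81 ↦ [p81=p83], p82 ↦ [p82], p83 ↦ [p81=p83].
For each subset V ⊆ X/∼, compute π^{-1}(V) ⊆ X and check whether π^{-1}(V) ∈ τ. V is open in τ_Q iff π^{-1}(V) ∈ τ.
  V = {}: π^{-1}(V) = ∅ ∈ τ ✓.
  V = {[p81=p83]}: π^{-1}(V) = {p81, p83} ∈ τ ✓.
  V = {[p82]}: π^{-1}(V) = {p82} ∉ τ ✗.
  V = {[p81=p83], [p82]}: π^{-1}(V) = {p81, p82, p83} ∈ τ ✓.
Open sets in the quotient: τ_Q = {{}, {[p81=p83]}, {[p81=p83], [p82]}} (3 elements).


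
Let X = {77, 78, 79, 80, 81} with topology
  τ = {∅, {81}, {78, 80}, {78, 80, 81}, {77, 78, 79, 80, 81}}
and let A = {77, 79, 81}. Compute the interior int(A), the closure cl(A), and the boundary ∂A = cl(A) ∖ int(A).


int(A) = {81}, cl(A) = {77, 79, 81}, ∂A = {77, 79}.

Closed sets in (X, τ) are complements of opens:
  closed(X, τ) = {∅, {77, 79}, {77, 79, 81}, {77, 78, 79, 80}, {77, 78, 79, 80, 81}}.
int(A) = ⋃ {U ∈ τ : U ⊆ A}. Opens contained in A: ∅, {81}.
Taking the union of these: int(A) = {81}.
cl(A) = ⋂ {C closed : A ⊆ C}. Closed sets containing A: {77, 79, 81}, {77, 78, 79, 80, 81}.
Intersecting these: cl(A) = {77, 79, 81}.
∂A = cl(A) ∖ int(A) = {77, 79, 81} ∖ {81} = {77, 79}.


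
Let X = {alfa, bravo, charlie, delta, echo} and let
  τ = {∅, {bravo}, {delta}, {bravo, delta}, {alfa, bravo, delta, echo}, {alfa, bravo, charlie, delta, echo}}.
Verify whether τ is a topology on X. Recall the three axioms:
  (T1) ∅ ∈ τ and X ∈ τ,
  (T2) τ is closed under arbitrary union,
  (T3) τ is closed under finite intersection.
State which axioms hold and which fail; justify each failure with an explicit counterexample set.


τ IS a topology on X.

Axiom (T1): ∅ ∈ τ? Yes; X ∈ τ? Yes.
Axiom (T2/T3): check pairwise unions and intersections of members of τ.
All pairwise intersections and unions checked — each lies in τ. Therefore τ satisfies (T1), (T2), (T3): it IS a topology on X.


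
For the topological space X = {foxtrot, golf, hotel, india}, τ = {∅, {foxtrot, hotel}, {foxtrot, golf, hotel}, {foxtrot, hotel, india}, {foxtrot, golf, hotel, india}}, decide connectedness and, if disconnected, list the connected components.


(X, τ) is connected.

Find clopen sets (U ∈ τ with X ∖ U ∈ τ):
  U = ∅, X ∖ U = {foxtrot, golf, hotel, india} — both open, so U is clopen.
  U = {foxtrot, golf, hotel, india}, X ∖ U = ∅ — both open, so U is clopen.
Only trivial clopens (∅ and X) exist, so (X, τ) is connected.
Compute connected components by grouping points that agree on all clopens:
  component: {foxtrot, golf, hotel, india}


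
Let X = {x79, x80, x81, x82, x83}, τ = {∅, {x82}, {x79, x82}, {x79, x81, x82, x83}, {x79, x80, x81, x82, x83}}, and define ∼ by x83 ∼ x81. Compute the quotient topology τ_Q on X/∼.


X/∼ = {[x79], [x80], [x81=x83], [x82]}; |τ_Q| = 5.

Equivalence classes: [x79], [x80], [x81=x83], [x82].
Quotient map π: X → X/∼ sends x79 ↦ [x79], x80 ↦ [x80], x81 ↦ [x81=x83], x82 ↦ [x82], x83 ↦ [x81=x83].
For each subset V ⊆ X/∼, compute π^{-1}(V) ⊆ X and check whether π^{-1}(V) ∈ τ. V is open in τ_Q iff π^{-1}(V) ∈ τ.
  V = {}: π^{-1}(V) = ∅ ∈ τ ✓.
  V = {[x79]}: π^{-1}(V) = {x79} ∉ τ ✗.
  V = {[x80]}: π^{-1}(V) = {x80} ∉ τ ✗.
  V = {[x79], [x80]}: π^{-1}(V) = {x79, x80} ∉ τ ✗.
  V = {[x81=x83]}: π^{-1}(V) = {x81, x83} ∉ τ ✗.
  V = {[x79], [x81=x83]}: π^{-1}(V) = {x79, x81, x83} ∉ τ ✗.
  V = {[x80], [x81=x83]}: π^{-1}(V) = {x80, x81, x83} ∉ τ ✗.
  V = {[x79], [x80], [x81=x83]}: π^{-1}(V) = {x79, x80, x81, x83} ∉ τ ✗.
  V = {[x82]}: π^{-1}(V) = {x82} ∈ τ ✓.
  V = {[x79], [x82]}: π^{-1}(V) = {x79, x82} ∈ τ ✓.
  V = {[x80], [x82]}: π^{-1}(V) = {x80, x82} ∉ τ ✗.
  V = {[x79], [x80], [x82]}: π^{-1}(V) = {x79, x80, x82} ∉ τ ✗.
  V = {[x81=x83], [x82]}: π^{-1}(V) = {x81, x82, x83} ∉ τ ✗.
  V = {[x79], [x81=x83], [x82]}: π^{-1}(V) = {x79, x81, x82, x83} ∈ τ ✓.
  V = {[x80], [x81=x83], [x82]}: π^{-1}(V) = {x80, x81, x82, x83} ∉ τ ✗.
  V = {[x79], [x80], [x81=x83], [x82]}: π^{-1}(V) = {x79, x80, x81, x82, x83} ∈ τ ✓.
Open sets in the quotient: τ_Q = {{}, {[x82]}, {[x79], [x82]}, {[x79], [x81=x83], [x82]}, {[x79], [x80], [x81=x83], [x82]}} (5 elements).


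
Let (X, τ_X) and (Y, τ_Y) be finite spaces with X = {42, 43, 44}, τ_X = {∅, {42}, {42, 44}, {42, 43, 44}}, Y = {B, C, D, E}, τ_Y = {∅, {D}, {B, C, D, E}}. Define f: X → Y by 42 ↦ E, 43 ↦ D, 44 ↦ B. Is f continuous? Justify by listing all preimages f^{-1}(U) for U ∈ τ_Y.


f is NOT continuous.

Compute f^{-1}(U) for each U ∈ τ_Y:
  U = ∅: f^{-1}(U) = ∅ ∈ τ_X ✓.
  U = {D}: f^{-1}(U) = {43} ∉ τ_X ✗.
  U = {B, C, D, E}: f^{-1}(U) = {42, 43, 44} ∈ τ_X ✓.
Found U = {D} with f^{-1}(U) = {43} not in τ_X. Therefore f is NOT continuous.


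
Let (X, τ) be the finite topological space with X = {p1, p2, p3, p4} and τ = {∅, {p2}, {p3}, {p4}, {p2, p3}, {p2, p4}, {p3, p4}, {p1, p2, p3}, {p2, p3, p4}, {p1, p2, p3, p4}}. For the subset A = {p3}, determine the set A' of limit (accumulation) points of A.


A' = {p1}

For each x ∈ X, list the open sets U ∈ τ with x ∈ U, then check whether U ∩ (A ∖ {x}) ≠ ∅ for every such U.
  x = p1: opens ∋ x are {p1, p2, p3}, {p1, p2, p3, p4}; each meets A ∖ {p1}, so x IS a limit point.
  x = p2: open {p2} ∋ x has {p2} ∩ (A ∖ {p2}) = ∅, so x is NOT a limit point.
  x = p3: open {p3} ∋ x has {p3} ∩ (A ∖ {p3}) = ∅, so x is NOT a limit point.
  x = p4: open {p4} ∋ x has {p4} ∩ (A ∖ {p4}) = ∅, so x is NOT a limit point.
Collecting: A' = {p1}.


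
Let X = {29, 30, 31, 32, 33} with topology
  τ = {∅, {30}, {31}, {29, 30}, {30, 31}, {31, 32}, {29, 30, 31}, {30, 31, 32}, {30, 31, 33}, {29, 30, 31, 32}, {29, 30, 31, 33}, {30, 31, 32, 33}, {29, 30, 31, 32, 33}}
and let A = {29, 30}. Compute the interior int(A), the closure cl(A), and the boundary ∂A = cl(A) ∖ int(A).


int(A) = {29, 30}, cl(A) = {29, 30, 33}, ∂A = {33}.

Closed sets in (X, τ) are complements of opens:
  closed(X, τ) = {∅, {29}, {32}, {33}, {29, 32}, {29, 33}, {32, 33}, {29, 30, 33}, {29, 32, 33}, {31, 32, 33}, {29, 30, 32, 33}, {29, 31, 32, 33}, {29, 30, 31, 32, 33}}.
int(A) = ⋃ {U ∈ τ : U ⊆ A}. Opens contained in A: ∅, {30}, {29, 30}.
Taking the union of these: int(A) = {29, 30}.
cl(A) = ⋂ {C closed : A ⊆ C}. Closed sets containing A: {29, 30, 33}, {29, 30, 32, 33}, {29, 30, 31, 32, 33}.
Intersecting these: cl(A) = {29, 30, 33}.
∂A = cl(A) ∖ int(A) = {29, 30, 33} ∖ {29, 30} = {33}.


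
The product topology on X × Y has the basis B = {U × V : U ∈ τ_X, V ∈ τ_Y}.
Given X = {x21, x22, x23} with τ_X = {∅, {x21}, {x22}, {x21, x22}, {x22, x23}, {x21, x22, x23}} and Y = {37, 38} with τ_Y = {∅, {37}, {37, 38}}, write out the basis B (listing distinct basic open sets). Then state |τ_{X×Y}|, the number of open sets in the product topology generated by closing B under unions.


Basis B = {∅ × ∅, {x21} × {37}, {x22} × {37}, {x21} × {37, 38}, {x21, x22} × {37}, {x22} × {37, 38}, {x22, x23} × {37}, {x21, x22, x23} × {37}, {x21, x22} × {37, 38}, {x22, x23} × {37, 38}, {x21, x22, x23} × {37, 38}}; |τ_{X×Y}| = 18.

Enumerate products U × V with U ∈ τ_X, V ∈ τ_Y (deduplicated):
  ∅ × ∅ = {} (∅)
  {x21} × {37} = {(x21,37)}
  {x22} × {37} = {(x22,37)}
  {x21} × {37, 38} = {(x21,37), (x21,38)}
  {x21, x22} × {37} = {(x21,37), (x22,37)}
  {x22} × {37, 38} = {(x22,37), (x22,38)}
  {x22, x23} × {37} = {(x22,37), (x23,37)}
  {x21, x22, x23} × {37} = {(x21,37), (x22,37), (x23,37)}
  {x21, x22} × {37, 38} = {(x21,37), (x21,38), (x22,37), (x22,38)}
  {x22, x23} × {37, 38} = {(x22,37), (x22,38), (x23,37), (x23,38)}
  {x21, x22, x23} × {37, 38} = {(x21,37), (x21,38), (x22,37), (x22,38), (x23,37), (x23,38)}
These 11 distinct sets form the basis B.
Close under arbitrary unions to get τ_{X×Y}; counting gives |τ_{X×Y}| = 18.


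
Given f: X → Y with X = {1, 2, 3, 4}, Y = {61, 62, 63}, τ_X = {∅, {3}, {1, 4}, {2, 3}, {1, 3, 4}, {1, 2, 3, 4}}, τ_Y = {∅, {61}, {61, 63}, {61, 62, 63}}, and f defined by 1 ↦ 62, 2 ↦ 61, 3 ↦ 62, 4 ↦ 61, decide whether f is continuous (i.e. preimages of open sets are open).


f is NOT continuous.

Compute f^{-1}(U) for each U ∈ τ_Y:
  U = ∅: f^{-1}(U) = ∅ ∈ τ_X ✓.
  U = {61}: f^{-1}(U) = {2, 4} ∉ τ_X ✗.
  U = {61, 63}: f^{-1}(U) = {2, 4} ∉ τ_X ✗.
  U = {61, 62, 63}: f^{-1}(U) = {1, 2, 3, 4} ∈ τ_X ✓.
Found U = {61} with f^{-1}(U) = {2, 4} not in τ_X. Therefore f is NOT continuous.


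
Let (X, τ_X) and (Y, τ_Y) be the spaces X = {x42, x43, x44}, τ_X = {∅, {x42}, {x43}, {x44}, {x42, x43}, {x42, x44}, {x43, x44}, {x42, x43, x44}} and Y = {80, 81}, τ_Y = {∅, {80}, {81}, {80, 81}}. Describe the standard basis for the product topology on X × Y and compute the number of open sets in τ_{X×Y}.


Basis B = {∅ × ∅, {x42} × {80}, {x42} × {81}, {x43} × {80}, {x43} × {81}, {x44} × {80}, {x44} × {81}, {x42} × {80, 81}, {x42, x43} × {80}, {x42, x44} × {80}, {x42, x43} × {81}, {x42, x44} × {81}, {x43} × {80, 81}, {x43, x44} × {80}, {x43, x44} × {81}, {x44} × {80, 81}, {x42, x43, x44} × {80}, {x42, x43, x44} × {81}, {x42, x43} × {80, 81}, {x42, x44} × {80, 81}, {x43, x44} × {80, 81}, {x42, x43, x44} × {80, 81}}; |τ_{X×Y}| = 64.

Enumerate products U × V with U ∈ τ_X, V ∈ τ_Y (deduplicated):
  ∅ × ∅ = {} (∅)
  {x42} × {80} = {(x42,80)}
  {x42} × {81} = {(x42,81)}
  {x43} × {80} = {(x43,80)}
  {x43} × {81} = {(x43,81)}
  {x44} × {80} = {(x44,80)}
  {x44} × {81} = {(x44,81)}
  {x42} × {80, 81} = {(x42,80), (x42,81)}
  {x42, x43} × {80} = {(x42,80), (x43,80)}
  {x42, x44} × {80} = {(x42,80), (x44,80)}
  {x42, x43} × {81} = {(x42,81), (x43,81)}
  {x42, x44} × {81} = {(x42,81), (x44,81)}
  {x43} × {80, 81} = {(x43,80), (x43,81)}
  {x43, x44} × {80} = {(x43,80), (x44,80)}
  {x43, x44} × {81} = {(x43,81), (x44,81)}
  {x44} × {80, 81} = {(x44,80), (x44,81)}
  {x42, x43, x44} × {80} = {(x42,80), (x43,80), (x44,80)}
  {x42, x43, x44} × {81} = {(x42,81), (x43,81), (x44,81)}
  {x42, x43} × {80, 81} = {(x42,80), (x42,81), (x43,80), (x43,81)}
  {x42, x44} × {80, 81} = {(x42,80), (x42,81), (x44,80), (x44,81)}
  {x43, x44} × {80, 81} = {(x43,80), (x43,81), (x44,80), (x44,81)}
  {x42, x43, x44} × {80, 81} = {(x42,80), (x42,81), (x43,80), (x43,81), (x44,80), (x44,81)}
These 22 distinct sets form the basis B.
Close under arbitrary unions to get τ_{X×Y}; counting gives |τ_{X×Y}| = 64.


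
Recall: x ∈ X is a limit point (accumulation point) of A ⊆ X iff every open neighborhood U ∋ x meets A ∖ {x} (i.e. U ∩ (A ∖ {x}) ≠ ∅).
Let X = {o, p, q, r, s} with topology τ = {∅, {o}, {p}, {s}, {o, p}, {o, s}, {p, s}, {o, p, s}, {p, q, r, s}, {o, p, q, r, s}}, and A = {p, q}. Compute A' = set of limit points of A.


A' = {q, r}

For each x ∈ X, list the open sets U ∈ τ with x ∈ U, then check whether U ∩ (A ∖ {x}) ≠ ∅ for every such U.
  x = o: open {o} ∋ x has {o} ∩ (A ∖ {o}) = ∅, so x is NOT a limit point.
  x = p: open {p} ∋ x has {p} ∩ (A ∖ {p}) = ∅, so x is NOT a limit point.
  x = q: opens ∋ x are {p, q, r, s}, {o, p, q, r, s}; each meets A ∖ {q}, so x IS a limit point.
  x = r: opens ∋ x are {p, q, r, s}, {o, p, q, r, s}; each meets A ∖ {r}, so x IS a limit point.
  x = s: open {s} ∋ x has {s} ∩ (A ∖ {s}) = ∅, so x is NOT a limit point.
Collecting: A' = {q, r}.


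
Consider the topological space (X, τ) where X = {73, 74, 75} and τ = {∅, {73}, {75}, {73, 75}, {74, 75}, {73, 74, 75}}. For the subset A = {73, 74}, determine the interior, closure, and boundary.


int(A) = {73}, cl(A) = {73, 74}, ∂A = {74}.

Closed sets in (X, τ) are complements of opens:
  closed(X, τ) = {∅, {73}, {74}, {73, 74}, {74, 75}, {73, 74, 75}}.
int(A) = ⋃ {U ∈ τ : U ⊆ A}. Opens contained in A: ∅, {73}.
Taking the union of these: int(A) = {73}.
cl(A) = ⋂ {C closed : A ⊆ C}. Closed sets containing A: {73, 74}, {73, 74, 75}.
Intersecting these: cl(A) = {73, 74}.
∂A = cl(A) ∖ int(A) = {73, 74} ∖ {73} = {74}.


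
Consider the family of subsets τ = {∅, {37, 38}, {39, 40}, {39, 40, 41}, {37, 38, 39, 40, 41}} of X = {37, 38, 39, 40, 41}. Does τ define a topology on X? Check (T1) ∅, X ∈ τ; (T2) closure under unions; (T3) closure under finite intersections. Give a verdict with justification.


τ is NOT a topology on X.

Axiom (T1): ∅ ∈ τ? Yes; X ∈ τ? Yes.
Axiom (T2/T3): check pairwise unions and intersections of members of τ.
Counterexample for (T2): {37, 38} ∪ {39, 40} = {37, 38, 39, 40} ∉ τ. Therefore τ is NOT a topology.


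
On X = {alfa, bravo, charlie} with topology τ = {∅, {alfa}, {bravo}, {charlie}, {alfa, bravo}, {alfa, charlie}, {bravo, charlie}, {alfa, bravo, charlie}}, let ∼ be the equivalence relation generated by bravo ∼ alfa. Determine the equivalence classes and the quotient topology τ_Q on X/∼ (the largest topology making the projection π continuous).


X/∼ = {[alfa=bravo], [charlie]}; |τ_Q| = 4.

Equivalence classes: [alfa=bravo], [charlie].
Quotient map π: X → X/∼ sends alfa ↦ [alfa=bravo], bravo ↦ [alfa=bravo], charlie ↦ [charlie].
For each subset V ⊆ X/∼, compute π^{-1}(V) ⊆ X and check whether π^{-1}(V) ∈ τ. V is open in τ_Q iff π^{-1}(V) ∈ τ.
  V = {}: π^{-1}(V) = ∅ ∈ τ ✓.
  V = {[alfa=bravo]}: π^{-1}(V) = {alfa, bravo} ∈ τ ✓.
  V = {[charlie]}: π^{-1}(V) = {charlie} ∈ τ ✓.
  V = {[alfa=bravo], [charlie]}: π^{-1}(V) = {alfa, bravo, charlie} ∈ τ ✓.
Open sets in the quotient: τ_Q = {{}, {[alfa=bravo]}, {[charlie]}, {[alfa=bravo], [charlie]}} (4 elements).


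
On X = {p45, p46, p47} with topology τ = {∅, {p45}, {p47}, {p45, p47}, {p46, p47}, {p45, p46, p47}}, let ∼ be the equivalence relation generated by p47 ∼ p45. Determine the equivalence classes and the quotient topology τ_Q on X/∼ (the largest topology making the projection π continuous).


X/∼ = {[p45=p47], [p46]}; |τ_Q| = 3.

Equivalence classes: [p45=p47], [p46].
Quotient map π: X → X/∼ sends p45 ↦ [p45=p47], p46 ↦ [p46], p47 ↦ [p45=p47].
For each subset V ⊆ X/∼, compute π^{-1}(V) ⊆ X and check whether π^{-1}(V) ∈ τ. V is open in τ_Q iff π^{-1}(V) ∈ τ.
  V = {}: π^{-1}(V) = ∅ ∈ τ ✓.
  V = {[p45=p47]}: π^{-1}(V) = {p45, p47} ∈ τ ✓.
  V = {[p46]}: π^{-1}(V) = {p46} ∉ τ ✗.
  V = {[p45=p47], [p46]}: π^{-1}(V) = {p45, p46, p47} ∈ τ ✓.
Open sets in the quotient: τ_Q = {{}, {[p45=p47]}, {[p45=p47], [p46]}} (3 elements).


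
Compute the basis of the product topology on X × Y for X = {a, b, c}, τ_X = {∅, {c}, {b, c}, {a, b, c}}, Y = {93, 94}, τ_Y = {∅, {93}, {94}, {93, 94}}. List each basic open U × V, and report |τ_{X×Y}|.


Basis B = {∅ × ∅, {c} × {93}, {c} × {94}, {b, c} × {93}, {b, c} × {94}, {c} × {93, 94}, {a, b, c} × {93}, {a, b, c} × {94}, {b, c} × {93, 94}, {a, b, c} × {93, 94}}; |τ_{X×Y}| = 16.

Enumerate products U × V with U ∈ τ_X, V ∈ τ_Y (deduplicated):
  ∅ × ∅ = {} (∅)
  {c} × {93} = {(c,93)}
  {c} × {94} = {(c,94)}
  {b, c} × {93} = {(b,93), (c,93)}
  {b, c} × {94} = {(b,94), (c,94)}
  {c} × {93, 94} = {(c,93), (c,94)}
  {a, b, c} × {93} = {(a,93), (b,93), (c,93)}
  {a, b, c} × {94} = {(a,94), (b,94), (c,94)}
  {b, c} × {93, 94} = {(b,93), (b,94), (c,93), (c,94)}
  {a, b, c} × {93, 94} = {(a,93), (a,94), (b,93), (b,94), (c,93), (c,94)}
These 10 distinct sets form the basis B.
Close under arbitrary unions to get τ_{X×Y}; counting gives |τ_{X×Y}| = 16.


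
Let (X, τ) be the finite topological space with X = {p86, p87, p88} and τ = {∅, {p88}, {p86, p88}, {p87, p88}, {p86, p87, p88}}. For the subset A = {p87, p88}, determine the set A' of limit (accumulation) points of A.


A' = {p86, p87}

For each x ∈ X, list the open sets U ∈ τ with x ∈ U, then check whether U ∩ (A ∖ {x}) ≠ ∅ for every such U.
  x = p86: opens ∋ x are {p86, p88}, {p86, p87, p88}; each meets A ∖ {p86}, so x IS a limit point.
  x = p87: opens ∋ x are {p87, p88}, {p86, p87, p88}; each meets A ∖ {p87}, so x IS a limit point.
  x = p88: open {p88} ∋ x has {p88} ∩ (A ∖ {p88}) = ∅, so x is NOT a limit point.
Collecting: A' = {p86, p87}.


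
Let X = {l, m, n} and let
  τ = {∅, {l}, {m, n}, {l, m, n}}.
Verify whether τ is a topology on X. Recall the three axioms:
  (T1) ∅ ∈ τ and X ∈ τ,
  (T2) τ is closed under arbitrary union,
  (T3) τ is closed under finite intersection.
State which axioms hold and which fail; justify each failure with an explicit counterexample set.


τ IS a topology on X.

Axiom (T1): ∅ ∈ τ? Yes; X ∈ τ? Yes.
Axiom (T2/T3): check pairwise unions and intersections of members of τ.
All pairwise intersections and unions checked — each lies in τ. Therefore τ satisfies (T1), (T2), (T3): it IS a topology on X.


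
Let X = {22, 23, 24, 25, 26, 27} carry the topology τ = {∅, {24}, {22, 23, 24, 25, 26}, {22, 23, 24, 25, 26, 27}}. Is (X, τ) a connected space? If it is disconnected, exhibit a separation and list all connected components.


(X, τ) is connected.

Find clopen sets (U ∈ τ with X ∖ U ∈ τ):
  U = ∅, X ∖ U = {22, 23, 24, 25, 26, 27} — both open, so U is clopen.
  U = {22, 23, 24, 25, 26, 27}, X ∖ U = ∅ — both open, so U is clopen.
Only trivial clopens (∅ and X) exist, so (X, τ) is connected.
Compute connected components by grouping points that agree on all clopens:
  component: {22, 23, 24, 25, 26, 27}


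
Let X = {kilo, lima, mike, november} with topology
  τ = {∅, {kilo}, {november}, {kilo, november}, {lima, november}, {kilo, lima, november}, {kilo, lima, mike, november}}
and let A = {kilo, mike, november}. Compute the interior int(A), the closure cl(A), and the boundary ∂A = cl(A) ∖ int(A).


int(A) = {kilo, november}, cl(A) = {kilo, lima, mike, november}, ∂A = {lima, mike}.

Closed sets in (X, τ) are complements of opens:
  closed(X, τ) = {∅, {mike}, {kilo, mike}, {lima, mike}, {kilo, lima, mike}, {lima, mike, november}, {kilo, lima, mike, november}}.
int(A) = ⋃ {U ∈ τ : U ⊆ A}. Opens contained in A: ∅, {kilo}, {november}, {kilo, november}.
Taking the union of these: int(A) = {kilo, november}.
cl(A) = ⋂ {C closed : A ⊆ C}. Closed sets containing A: {kilo, lima, mike, november}.
Intersecting these: cl(A) = {kilo, lima, mike, november}.
∂A = cl(A) ∖ int(A) = {kilo, lima, mike, november} ∖ {kilo, november} = {lima, mike}.


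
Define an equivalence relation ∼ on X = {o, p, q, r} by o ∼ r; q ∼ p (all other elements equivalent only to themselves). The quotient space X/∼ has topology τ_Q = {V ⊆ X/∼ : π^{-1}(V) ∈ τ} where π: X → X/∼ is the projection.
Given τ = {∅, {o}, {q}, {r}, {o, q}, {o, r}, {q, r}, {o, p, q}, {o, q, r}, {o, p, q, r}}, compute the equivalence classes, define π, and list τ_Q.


X/∼ = {[o=r], [p=q]}; |τ_Q| = 3.

Equivalence classes: [o=r], [p=q].
Quotient map π: X → X/∼ sends o ↦ [o=r], p ↦ [p=q], q ↦ [p=q], r ↦ [o=r].
For each subset V ⊆ X/∼, compute π^{-1}(V) ⊆ X and check whether π^{-1}(V) ∈ τ. V is open in τ_Q iff π^{-1}(V) ∈ τ.
  V = {}: π^{-1}(V) = ∅ ∈ τ ✓.
  V = {[o=r]}: π^{-1}(V) = {o, r} ∈ τ ✓.
  V = {[p=q]}: π^{-1}(V) = {p, q} ∉ τ ✗.
  V = {[o=r], [p=q]}: π^{-1}(V) = {o, p, q, r} ∈ τ ✓.
Open sets in the quotient: τ_Q = {{}, {[o=r]}, {[o=r], [p=q]}} (3 elements).


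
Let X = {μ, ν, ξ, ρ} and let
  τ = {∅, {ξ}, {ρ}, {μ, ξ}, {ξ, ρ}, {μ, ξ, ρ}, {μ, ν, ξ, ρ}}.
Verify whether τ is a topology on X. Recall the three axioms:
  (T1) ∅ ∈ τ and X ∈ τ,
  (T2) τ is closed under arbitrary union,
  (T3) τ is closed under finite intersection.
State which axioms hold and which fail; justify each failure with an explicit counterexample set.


τ IS a topology on X.

Axiom (T1): ∅ ∈ τ? Yes; X ∈ τ? Yes.
Axiom (T2/T3): check pairwise unions and intersections of members of τ.
All pairwise intersections and unions checked — each lies in τ. Therefore τ satisfies (T1), (T2), (T3): it IS a topology on X.


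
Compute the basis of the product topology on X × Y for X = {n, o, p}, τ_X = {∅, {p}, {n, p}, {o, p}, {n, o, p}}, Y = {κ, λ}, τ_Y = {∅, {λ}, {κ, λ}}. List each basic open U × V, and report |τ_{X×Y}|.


Basis B = {∅ × ∅, {p} × {λ}, {n, p} × {λ}, {o, p} × {λ}, {p} × {κ, λ}, {n, o, p} × {λ}, {n, p} × {κ, λ}, {o, p} × {κ, λ}, {n, o, p} × {κ, λ}}; |τ_{X×Y}| = 14.

Enumerate products U × V with U ∈ τ_X, V ∈ τ_Y (deduplicated):
  ∅ × ∅ = {} (∅)
  {p} × {λ} = {(p,λ)}
  {n, p} × {λ} = {(n,λ), (p,λ)}
  {o, p} × {λ} = {(o,λ), (p,λ)}
  {p} × {κ, λ} = {(p,κ), (p,λ)}
  {n, o, p} × {λ} = {(n,λ), (o,λ), (p,λ)}
  {n, p} × {κ, λ} = {(n,κ), (n,λ), (p,κ), (p,λ)}
  {o, p} × {κ, λ} = {(o,κ), (o,λ), (p,κ), (p,λ)}
  {n, o, p} × {κ, λ} = {(n,κ), (n,λ), (o,κ), (o,λ), (p,κ), (p,λ)}
These 9 distinct sets form the basis B.
Close under arbitrary unions to get τ_{X×Y}; counting gives |τ_{X×Y}| = 14.


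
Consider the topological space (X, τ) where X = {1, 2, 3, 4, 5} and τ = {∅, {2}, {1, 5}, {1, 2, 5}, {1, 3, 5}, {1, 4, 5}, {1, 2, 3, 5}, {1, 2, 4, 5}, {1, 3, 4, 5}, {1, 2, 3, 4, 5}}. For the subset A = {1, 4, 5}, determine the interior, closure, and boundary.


int(A) = {1, 4, 5}, cl(A) = {1, 3, 4, 5}, ∂A = {3}.

Closed sets in (X, τ) are complements of opens:
  closed(X, τ) = {∅, {2}, {3}, {4}, {2, 3}, {2, 4}, {3, 4}, {2, 3, 4}, {1, 3, 4, 5}, {1, 2, 3, 4, 5}}.
int(A) = ⋃ {U ∈ τ : U ⊆ A}. Opens contained in A: ∅, {1, 5}, {1, 4, 5}.
Taking the union of these: int(A) = {1, 4, 5}.
cl(A) = ⋂ {C closed : A ⊆ C}. Closed sets containing A: {1, 3, 4, 5}, {1, 2, 3, 4, 5}.
Intersecting these: cl(A) = {1, 3, 4, 5}.
∂A = cl(A) ∖ int(A) = {1, 3, 4, 5} ∖ {1, 4, 5} = {3}.


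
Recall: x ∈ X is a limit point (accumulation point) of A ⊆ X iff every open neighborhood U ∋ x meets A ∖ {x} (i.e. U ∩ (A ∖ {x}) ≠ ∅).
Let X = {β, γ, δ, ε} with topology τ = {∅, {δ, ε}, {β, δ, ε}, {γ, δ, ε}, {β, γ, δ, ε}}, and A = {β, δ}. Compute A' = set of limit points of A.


A' = {β, γ, ε}

For each x ∈ X, list the open sets U ∈ τ with x ∈ U, then check whether U ∩ (A ∖ {x}) ≠ ∅ for every such U.
  x = β: opens ∋ x are {β, δ, ε}, {β, γ, δ, ε}; each meets A ∖ {β}, so x IS a limit point.
  x = γ: opens ∋ x are {γ, δ, ε}, {β, γ, δ, ε}; each meets A ∖ {γ}, so x IS a limit point.
  x = δ: open {δ, ε} ∋ x has {δ, ε} ∩ (A ∖ {δ}) = ∅, so x is NOT a limit point.
  x = ε: opens ∋ x are {δ, ε}, {β, δ, ε}, {γ, δ, ε}, {β, γ, δ, ε}; each meets A ∖ {ε}, so x IS a limit point.
Collecting: A' = {β, γ, ε}.


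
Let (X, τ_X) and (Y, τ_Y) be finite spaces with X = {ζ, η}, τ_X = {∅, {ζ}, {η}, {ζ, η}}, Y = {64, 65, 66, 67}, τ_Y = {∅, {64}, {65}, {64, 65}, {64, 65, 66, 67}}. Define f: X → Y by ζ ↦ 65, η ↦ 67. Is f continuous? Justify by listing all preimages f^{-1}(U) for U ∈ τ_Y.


f IS continuous.

Compute f^{-1}(U) for each U ∈ τ_Y:
  U = ∅: f^{-1}(U) = ∅ ∈ τ_X ✓.
  U = {64}: f^{-1}(U) = ∅ ∈ τ_X ✓.
  U = {65}: f^{-1}(U) = {ζ} ∈ τ_X ✓.
  U = {64, 65}: f^{-1}(U) = {ζ} ∈ τ_X ✓.
  U = {64, 65, 66, 67}: f^{-1}(U) = {ζ, η} ∈ τ_X ✓.
Every preimage lies in τ_X, so f IS continuous.


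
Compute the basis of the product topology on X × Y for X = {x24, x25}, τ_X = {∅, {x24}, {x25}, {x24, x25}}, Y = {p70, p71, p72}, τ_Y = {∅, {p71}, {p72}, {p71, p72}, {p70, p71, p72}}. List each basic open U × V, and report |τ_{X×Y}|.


Basis B = {∅ × ∅, {x24} × {p71}, {x24} × {p72}, {x25} × {p71}, {x25} × {p72}, {x24} × {p71, p72}, {x24, x25} × {p71}, {x24, x25} × {p72}, {x25} × {p71, p72}, {x24} × {p70, p71, p72}, {x25} × {p70, p71, p72}, {x24, x25} × {p71, p72}, {x24, x25} × {p70, p71, p72}}; |τ_{X×Y}| = 25.

Enumerate products U × V with U ∈ τ_X, V ∈ τ_Y (deduplicated):
  ∅ × ∅ = {} (∅)
  {x24} × {p71} = {(x24,p71)}
  {x24} × {p72} = {(x24,p72)}
  {x25} × {p71} = {(x25,p71)}
  {x25} × {p72} = {(x25,p72)}
  {x24} × {p71, p72} = {(x24,p71), (x24,p72)}
  {x24, x25} × {p71} = {(x24,p71), (x25,p71)}
  {x24, x25} × {p72} = {(x24,p72), (x25,p72)}
  {x25} × {p71, p72} = {(x25,p71), (x25,p72)}
  {x24} × {p70, p71, p72} = {(x24,p70), (x24,p71), (x24,p72)}
  {x25} × {p70, p71, p72} = {(x25,p70), (x25,p71), (x25,p72)}
  {x24, x25} × {p71, p72} = {(x24,p71), (x24,p72), (x25,p71), (x25,p72)}
  {x24, x25} × {p70, p71, p72} = {(x24,p70), (x24,p71), (x24,p72), (x25,p70), (x25,p71), (x25,p72)}
These 13 distinct sets form the basis B.
Close under arbitrary unions to get τ_{X×Y}; counting gives |τ_{X×Y}| = 25.


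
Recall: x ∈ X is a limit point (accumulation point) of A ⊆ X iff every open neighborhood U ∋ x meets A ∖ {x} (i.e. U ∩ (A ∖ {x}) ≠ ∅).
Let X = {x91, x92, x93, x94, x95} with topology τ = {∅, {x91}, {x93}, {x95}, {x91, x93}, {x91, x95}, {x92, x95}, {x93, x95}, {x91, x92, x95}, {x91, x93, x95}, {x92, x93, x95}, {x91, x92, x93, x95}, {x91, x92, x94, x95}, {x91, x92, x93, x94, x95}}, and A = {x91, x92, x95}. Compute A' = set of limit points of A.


A' = {x92, x94}

For each x ∈ X, list the open sets U ∈ τ with x ∈ U, then check whether U ∩ (A ∖ {x}) ≠ ∅ for every such U.
  x = x91: open {x91} ∋ x has {x91} ∩ (A ∖ {x91}) = ∅, so x is NOT a limit point.
  x = x92: opens ∋ x are {x92, x95}, {x91, x92, x95}, {x92, x93, x95}, {x91, x92, x93, x95}, {x91, x92, x94, x95}, {x91, x92, x93, x94, x95}; each meets A ∖ {x92}, so x IS a limit point.
  x = x93: open {x93} ∋ x has {x93} ∩ (A ∖ {x93}) = ∅, so x is NOT a limit point.
  x = x94: opens ∋ x are {x91, x92, x94, x95}, {x91, x92, x93, x94, x95}; each meets A ∖ {x94}, so x IS a limit point.
  x = x95: open {x95} ∋ x has {x95} ∩ (A ∖ {x95}) = ∅, so x is NOT a limit point.
Collecting: A' = {x92, x94}.


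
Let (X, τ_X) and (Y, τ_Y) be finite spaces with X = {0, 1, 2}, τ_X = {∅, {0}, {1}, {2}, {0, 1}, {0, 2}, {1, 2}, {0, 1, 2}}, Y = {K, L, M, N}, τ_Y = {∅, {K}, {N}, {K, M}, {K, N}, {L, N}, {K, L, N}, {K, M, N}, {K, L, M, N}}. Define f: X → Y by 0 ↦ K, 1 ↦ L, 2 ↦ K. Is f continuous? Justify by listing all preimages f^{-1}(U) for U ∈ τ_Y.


f IS continuous.

Compute f^{-1}(U) for each U ∈ τ_Y:
  U = ∅: f^{-1}(U) = ∅ ∈ τ_X ✓.
  U = {K}: f^{-1}(U) = {0, 2} ∈ τ_X ✓.
  U = {N}: f^{-1}(U) = ∅ ∈ τ_X ✓.
  U = {K, M}: f^{-1}(U) = {0, 2} ∈ τ_X ✓.
  U = {K, N}: f^{-1}(U) = {0, 2} ∈ τ_X ✓.
  U = {L, N}: f^{-1}(U) = {1} ∈ τ_X ✓.
  U = {K, L, N}: f^{-1}(U) = {0, 1, 2} ∈ τ_X ✓.
  U = {K, M, N}: f^{-1}(U) = {0, 2} ∈ τ_X ✓.
  U = {K, L, M, N}: f^{-1}(U) = {0, 1, 2} ∈ τ_X ✓.
Every preimage lies in τ_X, so f IS continuous.


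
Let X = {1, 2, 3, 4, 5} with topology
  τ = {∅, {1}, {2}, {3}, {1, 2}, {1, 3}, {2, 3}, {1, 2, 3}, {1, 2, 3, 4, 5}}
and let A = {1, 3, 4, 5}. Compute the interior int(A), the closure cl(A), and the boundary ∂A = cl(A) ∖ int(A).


int(A) = {1, 3}, cl(A) = {1, 3, 4, 5}, ∂A = {4, 5}.

Closed sets in (X, τ) are complements of opens:
  closed(X, τ) = {∅, {4, 5}, {1, 4, 5}, {2, 4, 5}, {3, 4, 5}, {1, 2, 4, 5}, {1, 3, 4, 5}, {2, 3, 4, 5}, {1, 2, 3, 4, 5}}.
int(A) = ⋃ {U ∈ τ : U ⊆ A}. Opens contained in A: ∅, {1}, {3}, {1, 3}.
Taking the union of these: int(A) = {1, 3}.
cl(A) = ⋂ {C closed : A ⊆ C}. Closed sets containing A: {1, 3, 4, 5}, {1, 2, 3, 4, 5}.
Intersecting these: cl(A) = {1, 3, 4, 5}.
∂A = cl(A) ∖ int(A) = {1, 3, 4, 5} ∖ {1, 3} = {4, 5}.


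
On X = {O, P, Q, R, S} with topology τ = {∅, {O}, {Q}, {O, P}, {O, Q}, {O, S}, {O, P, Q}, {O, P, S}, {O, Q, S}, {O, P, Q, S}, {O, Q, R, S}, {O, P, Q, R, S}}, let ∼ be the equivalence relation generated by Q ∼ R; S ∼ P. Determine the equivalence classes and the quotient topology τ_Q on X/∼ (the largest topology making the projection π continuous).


X/∼ = {[O], [P=S], [Q=R]}; |τ_Q| = 4.

Equivalence classes: [O], [P=S], [Q=R].
Quotient map π: X → X/∼ sends O ↦ [O], P ↦ [P=S], Q ↦ [Q=R], R ↦ [Q=R], S ↦ [P=S].
For each subset V ⊆ X/∼, compute π^{-1}(V) ⊆ X and check whether π^{-1}(V) ∈ τ. V is open in τ_Q iff π^{-1}(V) ∈ τ.
  V = {}: π^{-1}(V) = ∅ ∈ τ ✓.
  V = {[O]}: π^{-1}(V) = {O} ∈ τ ✓.
  V = {[P=S]}: π^{-1}(V) = {P, S} ∉ τ ✗.
  V = {[O], [P=S]}: π^{-1}(V) = {O, P, S} ∈ τ ✓.
  V = {[Q=R]}: π^{-1}(V) = {Q, R} ∉ τ ✗.
  V = {[O], [Q=R]}: π^{-1}(V) = {O, Q, R} ∉ τ ✗.
  V = {[P=S], [Q=R]}: π^{-1}(V) = {P, Q, R, S} ∉ τ ✗.
  V = {[O], [P=S], [Q=R]}: π^{-1}(V) = {O, P, Q, R, S} ∈ τ ✓.
Open sets in the quotient: τ_Q = {{}, {[O]}, {[O], [P=S]}, {[O], [P=S], [Q=R]}} (4 elements).


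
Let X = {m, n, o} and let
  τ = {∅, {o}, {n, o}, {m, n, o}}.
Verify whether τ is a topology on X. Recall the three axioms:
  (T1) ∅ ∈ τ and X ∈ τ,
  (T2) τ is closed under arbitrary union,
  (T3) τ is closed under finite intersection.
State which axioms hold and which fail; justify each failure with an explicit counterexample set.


τ IS a topology on X.

Axiom (T1): ∅ ∈ τ? Yes; X ∈ τ? Yes.
Axiom (T2/T3): check pairwise unions and intersections of members of τ.
All pairwise intersections and unions checked — each lies in τ. Therefore τ satisfies (T1), (T2), (T3): it IS a topology on X.


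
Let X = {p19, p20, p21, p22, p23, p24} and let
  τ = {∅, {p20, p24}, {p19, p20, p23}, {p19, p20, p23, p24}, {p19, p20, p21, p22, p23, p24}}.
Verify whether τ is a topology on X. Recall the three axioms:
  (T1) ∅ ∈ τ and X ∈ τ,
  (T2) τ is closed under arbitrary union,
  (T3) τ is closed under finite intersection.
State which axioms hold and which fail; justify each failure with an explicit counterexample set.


τ is NOT a topology on X.

Axiom (T1): ∅ ∈ τ? Yes; X ∈ τ? Yes.
Axiom (T2/T3): check pairwise unions and intersections of members of τ.
Counterexample for (T3): {p20, p24} ∩ {p19, p20, p23} = {p20} ∉ τ. Therefore τ is NOT a topology.


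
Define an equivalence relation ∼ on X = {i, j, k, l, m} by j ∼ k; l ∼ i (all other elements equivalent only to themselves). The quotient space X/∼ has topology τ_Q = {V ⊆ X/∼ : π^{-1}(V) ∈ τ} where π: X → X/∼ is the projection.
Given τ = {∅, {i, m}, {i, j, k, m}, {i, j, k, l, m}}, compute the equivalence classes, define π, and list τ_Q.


X/∼ = {[i=l], [j=k], [m]}; |τ_Q| = 2.

Equivalence classes: [i=l], [j=k], [m].
Quotient map π: X → X/∼ sends i ↦ [i=l], j ↦ [j=k], k ↦ [j=k], l ↦ [i=l], m ↦ [m].
For each subset V ⊆ X/∼, compute π^{-1}(V) ⊆ X and check whether π^{-1}(V) ∈ τ. V is open in τ_Q iff π^{-1}(V) ∈ τ.
  V = {}: π^{-1}(V) = ∅ ∈ τ ✓.
  V = {[i=l]}: π^{-1}(V) = {i, l} ∉ τ ✗.
  V = {[j=k]}: π^{-1}(V) = {j, k} ∉ τ ✗.
  V = {[i=l], [j=k]}: π^{-1}(V) = {i, j, k, l} ∉ τ ✗.
  V = {[m]}: π^{-1}(V) = {m} ∉ τ ✗.
  V = {[i=l], [m]}: π^{-1}(V) = {i, l, m} ∉ τ ✗.
  V = {[j=k], [m]}: π^{-1}(V) = {j, k, m} ∉ τ ✗.
  V = {[i=l], [j=k], [m]}: π^{-1}(V) = {i, j, k, l, m} ∈ τ ✓.
Open sets in the quotient: τ_Q = {{}, {[i=l], [j=k], [m]}} (2 elements).


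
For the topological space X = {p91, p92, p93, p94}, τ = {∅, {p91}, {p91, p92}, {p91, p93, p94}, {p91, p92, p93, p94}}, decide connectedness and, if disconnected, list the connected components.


(X, τ) is connected.

Find clopen sets (U ∈ τ with X ∖ U ∈ τ):
  U = ∅, X ∖ U = {p91, p92, p93, p94} — both open, so U is clopen.
  U = {p91, p92, p93, p94}, X ∖ U = ∅ — both open, so U is clopen.
Only trivial clopens (∅ and X) exist, so (X, τ) is connected.
Compute connected components by grouping points that agree on all clopens:
  component: {p91, p92, p93, p94}


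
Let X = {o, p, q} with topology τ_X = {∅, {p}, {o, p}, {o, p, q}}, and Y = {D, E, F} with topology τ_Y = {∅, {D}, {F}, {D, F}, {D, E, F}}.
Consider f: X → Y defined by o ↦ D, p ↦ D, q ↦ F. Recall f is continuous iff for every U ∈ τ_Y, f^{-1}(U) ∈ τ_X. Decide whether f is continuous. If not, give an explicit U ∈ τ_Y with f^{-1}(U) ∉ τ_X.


f is NOT continuous.

Compute f^{-1}(U) for each U ∈ τ_Y:
  U = ∅: f^{-1}(U) = ∅ ∈ τ_X ✓.
  U = {D}: f^{-1}(U) = {o, p} ∈ τ_X ✓.
  U = {F}: f^{-1}(U) = {q} ∉ τ_X ✗.
  U = {D, F}: f^{-1}(U) = {o, p, q} ∈ τ_X ✓.
  U = {D, E, F}: f^{-1}(U) = {o, p, q} ∈ τ_X ✓.
Found U = {F} with f^{-1}(U) = {q} not in τ_X. Therefore f is NOT continuous.


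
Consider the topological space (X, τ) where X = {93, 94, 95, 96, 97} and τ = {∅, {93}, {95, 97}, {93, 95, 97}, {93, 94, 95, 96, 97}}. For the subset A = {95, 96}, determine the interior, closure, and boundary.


int(A) = ∅, cl(A) = {94, 95, 96, 97}, ∂A = {94, 95, 96, 97}.

Closed sets in (X, τ) are complements of opens:
  closed(X, τ) = {∅, {94, 96}, {93, 94, 96}, {94, 95, 96, 97}, {93, 94, 95, 96, 97}}.
int(A) = ⋃ {U ∈ τ : U ⊆ A}. Opens contained in A: ∅.
Taking the union of these: int(A) = ∅.
cl(A) = ⋂ {C closed : A ⊆ C}. Closed sets containing A: {94, 95, 96, 97}, {93, 94, 95, 96, 97}.
Intersecting these: cl(A) = {94, 95, 96, 97}.
∂A = cl(A) ∖ int(A) = {94, 95, 96, 97} ∖ ∅ = {94, 95, 96, 97}.


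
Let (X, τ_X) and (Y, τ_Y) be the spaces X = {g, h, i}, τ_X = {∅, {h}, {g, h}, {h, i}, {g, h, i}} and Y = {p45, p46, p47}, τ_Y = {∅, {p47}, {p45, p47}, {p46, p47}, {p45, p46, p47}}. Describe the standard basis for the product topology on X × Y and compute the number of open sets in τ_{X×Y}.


Basis B = {∅ × ∅, {h} × {p47}, {g, h} × {p47}, {h} × {p45, p47}, {h} × {p46, p47}, {h, i} × {p47}, {g, h, i} × {p47}, {h} × {p45, p46, p47}, {g, h} × {p45, p47}, {g, h} × {p46, p47}, {h, i} × {p45, p47}, {h, i} × {p46, p47}, {g, h} × {p45, p46, p47}, {g, h, i} × {p45, p47}, {g, h, i} × {p46, p47}, {h, i} × {p45, p46, p47}, {g, h, i} × {p45, p46, p47}}; |τ_{X×Y}| = 48.

Enumerate products U × V with U ∈ τ_X, V ∈ τ_Y (deduplicated):
  ∅ × ∅ = {} (∅)
  {h} × {p47} = {(h,p47)}
  {g, h} × {p47} = {(g,p47), (h,p47)}
  {h} × {p45, p47} = {(h,p45), (h,p47)}
  {h} × {p46, p47} = {(h,p46), (h,p47)}
  {h, i} × {p47} = {(h,p47), (i,p47)}
  {g, h, i} × {p47} = {(g,p47), (h,p47), (i,p47)}
  {h} × {p45, p46, p47} = {(h,p45), (h,p46), (h,p47)}
  {g, h} × {p45, p47} = {(g,p45), (g,p47), (h,p45), (h,p47)}
  {g, h} × {p46, p47} = {(g,p46), (g,p47), (h,p46), (h,p47)}
  {h, i} × {p45, p47} = {(h,p45), (h,p47), (i,p45), (i,p47)}
  {h, i} × {p46, p47} = {(h,p46), (h,p47), (i,p46), (i,p47)}
  {g, h} × {p45, p46, p47} = {(g,p45), (g,p46), (g,p47), (h,p45), (h,p46), (h,p47)}
  {g, h, i} × {p45, p47} = {(g,p45), (g,p47), (h,p45), (h,p47), (i,p45), (i,p47)}
  {g, h, i} × {p46, p47} = {(g,p46), (g,p47), (h,p46), (h,p47), (i,p46), (i,p47)}
  {h, i} × {p45, p46, p47} = {(h,p45), (h,p46), (h,p47), (i,p45), (i,p46), (i,p47)}
  {g, h, i} × {p45, p46, p47} = {(g,p45), (g,p46), (g,p47), (h,p45), (h,p46), (h,p47), (i,p45), (i,p46), (i,p47)}
These 17 distinct sets form the basis B.
Close under arbitrary unions to get τ_{X×Y}; counting gives |τ_{X×Y}| = 48.


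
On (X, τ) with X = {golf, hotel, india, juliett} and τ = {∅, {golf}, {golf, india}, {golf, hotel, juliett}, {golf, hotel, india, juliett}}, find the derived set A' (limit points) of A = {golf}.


A' = {hotel, india, juliett}

For each x ∈ X, list the open sets U ∈ τ with x ∈ U, then check whether U ∩ (A ∖ {x}) ≠ ∅ for every such U.
  x = golf: open {golf} ∋ x has {golf} ∩ (A ∖ {golf}) = ∅, so x is NOT a limit point.
  x = hotel: opens ∋ x are {golf, hotel, juliett}, {golf, hotel, india, juliett}; each meets A ∖ {hotel}, so x IS a limit point.
  x = india: opens ∋ x are {golf, india}, {golf, hotel, india, juliett}; each meets A ∖ {india}, so x IS a limit point.
  x = juliett: opens ∋ x are {golf, hotel, juliett}, {golf, hotel, india, juliett}; each meets A ∖ {juliett}, so x IS a limit point.
Collecting: A' = {hotel, india, juliett}.


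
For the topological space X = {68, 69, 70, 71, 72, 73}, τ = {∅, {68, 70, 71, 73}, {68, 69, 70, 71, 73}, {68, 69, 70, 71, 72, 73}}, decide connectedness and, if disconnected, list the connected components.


(X, τ) is connected.

Find clopen sets (U ∈ τ with X ∖ U ∈ τ):
  U = ∅, X ∖ U = {68, 69, 70, 71, 72, 73} — both open, so U is clopen.
  U = {68, 69, 70, 71, 72, 73}, X ∖ U = ∅ — both open, so U is clopen.
Only trivial clopens (∅ and X) exist, so (X, τ) is connected.
Compute connected components by grouping points that agree on all clopens:
  component: {68, 69, 70, 71, 72, 73}


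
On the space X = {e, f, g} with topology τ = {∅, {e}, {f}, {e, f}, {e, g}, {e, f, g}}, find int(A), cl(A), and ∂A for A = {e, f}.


int(A) = {e, f}, cl(A) = {e, f, g}, ∂A = {g}.

Closed sets in (X, τ) are complements of opens:
  closed(X, τ) = {∅, {f}, {g}, {e, g}, {f, g}, {e, f, g}}.
int(A) = ⋃ {U ∈ τ : U ⊆ A}. Opens contained in A: ∅, {e}, {f}, {e, f}.
Taking the union of these: int(A) = {e, f}.
cl(A) = ⋂ {C closed : A ⊆ C}. Closed sets containing A: {e, f, g}.
Intersecting these: cl(A) = {e, f, g}.
∂A = cl(A) ∖ int(A) = {e, f, g} ∖ {e, f} = {g}.


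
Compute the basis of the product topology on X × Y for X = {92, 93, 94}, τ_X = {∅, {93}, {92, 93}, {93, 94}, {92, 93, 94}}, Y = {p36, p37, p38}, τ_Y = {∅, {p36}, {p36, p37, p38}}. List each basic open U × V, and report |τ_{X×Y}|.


Basis B = {∅ × ∅, {93} × {p36}, {92, 93} × {p36}, {93, 94} × {p36}, {92, 93, 94} × {p36}, {93} × {p36, p37, p38}, {92, 93} × {p36, p37, p38}, {93, 94} × {p36, p37, p38}, {92, 93, 94} × {p36, p37, p38}}; |τ_{X×Y}| = 14.

Enumerate products U × V with U ∈ τ_X, V ∈ τ_Y (deduplicated):
  ∅ × ∅ = {} (∅)
  {93} × {p36} = {(93,p36)}
  {92, 93} × {p36} = {(92,p36), (93,p36)}
  {93, 94} × {p36} = {(93,p36), (94,p36)}
  {92, 93, 94} × {p36} = {(92,p36), (93,p36), (94,p36)}
  {93} × {p36, p37, p38} = {(93,p36), (93,p37), (93,p38)}
  {92, 93} × {p36, p37, p38} = {(92,p36), (92,p37), (92,p38), (93,p36), (93,p37), (93,p38)}
  {93, 94} × {p36, p37, p38} = {(93,p36), (93,p37), (93,p38), (94,p36), (94,p37), (94,p38)}
  {92, 93, 94} × {p36, p37, p38} = {(92,p36), (92,p37), (92,p38), (93,p36), (93,p37), (93,p38), (94,p36), (94,p37), (94,p38)}
These 9 distinct sets form the basis B.
Close under arbitrary unions to get τ_{X×Y}; counting gives |τ_{X×Y}| = 14.
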